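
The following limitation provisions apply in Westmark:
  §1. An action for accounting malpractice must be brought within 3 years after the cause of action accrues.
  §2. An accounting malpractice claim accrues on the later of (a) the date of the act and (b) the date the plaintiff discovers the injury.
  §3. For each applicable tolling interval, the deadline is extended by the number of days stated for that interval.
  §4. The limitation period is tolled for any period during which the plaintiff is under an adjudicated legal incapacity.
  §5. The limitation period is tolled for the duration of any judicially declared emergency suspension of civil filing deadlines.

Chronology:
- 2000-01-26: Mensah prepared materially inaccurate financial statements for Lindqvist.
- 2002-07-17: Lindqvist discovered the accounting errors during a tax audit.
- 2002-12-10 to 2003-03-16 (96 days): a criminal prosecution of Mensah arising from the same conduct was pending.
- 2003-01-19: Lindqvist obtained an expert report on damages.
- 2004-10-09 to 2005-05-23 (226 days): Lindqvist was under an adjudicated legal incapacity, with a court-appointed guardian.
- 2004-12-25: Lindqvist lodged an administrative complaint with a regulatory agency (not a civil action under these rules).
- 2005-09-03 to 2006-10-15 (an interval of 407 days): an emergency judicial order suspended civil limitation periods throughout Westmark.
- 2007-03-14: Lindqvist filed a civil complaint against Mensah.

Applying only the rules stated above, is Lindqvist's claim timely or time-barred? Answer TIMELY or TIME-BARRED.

TIMELY

Because discovery on 2002-07-17 post-dates the 2000-01-26 act, accrual under the later-of rule falls on 2002-07-17.
The untolled deadline — 3 years after 2002-07-17 — is 2005-07-17.
Because the plaintiff's legal incapacity ran from 2004-10-09 to 2005-05-23, the deadline is extended by 226 days to 2006-02-28.
Because the emergency suspension of filing deadlines ran from 2005-09-03 to 2006-10-15, the deadline is extended by 407 days to 2007-04-11.
No stated provision tolls the period for a criminal prosecution, so the interval from 2002-12-10 to 2003-03-16 has no effect on the deadline.
Nothing else in the chronology tolls or restarts the period.
The 2007-03-14 filing precedes the 2007-04-11 deadline; the claim is timely.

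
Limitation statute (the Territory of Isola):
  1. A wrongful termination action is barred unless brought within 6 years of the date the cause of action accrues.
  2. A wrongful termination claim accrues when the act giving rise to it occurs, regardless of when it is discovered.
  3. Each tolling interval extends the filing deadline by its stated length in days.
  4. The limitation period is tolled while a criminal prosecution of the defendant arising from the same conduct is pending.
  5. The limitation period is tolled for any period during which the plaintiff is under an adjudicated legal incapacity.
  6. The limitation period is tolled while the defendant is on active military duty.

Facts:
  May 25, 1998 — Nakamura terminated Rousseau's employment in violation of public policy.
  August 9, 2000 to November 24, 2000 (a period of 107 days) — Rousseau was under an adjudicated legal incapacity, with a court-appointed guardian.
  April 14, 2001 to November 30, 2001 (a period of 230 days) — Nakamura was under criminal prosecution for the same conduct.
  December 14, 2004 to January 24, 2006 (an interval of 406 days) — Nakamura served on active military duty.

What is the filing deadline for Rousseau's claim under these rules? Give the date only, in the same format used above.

The limitation period began to run on May 25, 1998.
Adding the 6 years base period to May 25, 1998 gives a deadline of May 25, 2004, before any tolling.
Because the plaintiff's legal incapacity ran from August 9, 2000 to November 24, 2000, the deadline is extended by 107 days to September 9, 2004.
The period was tolled for 230 days by the pending criminal prosecution (April 14, 2001 to November 30, 2001), pushing the deadline to April 27, 2005.
The defendant's active military service from December 14, 2004 to January 24, 2006 tolled the period for 406 days, extending the deadline to June 7, 2006.

June 7, 2006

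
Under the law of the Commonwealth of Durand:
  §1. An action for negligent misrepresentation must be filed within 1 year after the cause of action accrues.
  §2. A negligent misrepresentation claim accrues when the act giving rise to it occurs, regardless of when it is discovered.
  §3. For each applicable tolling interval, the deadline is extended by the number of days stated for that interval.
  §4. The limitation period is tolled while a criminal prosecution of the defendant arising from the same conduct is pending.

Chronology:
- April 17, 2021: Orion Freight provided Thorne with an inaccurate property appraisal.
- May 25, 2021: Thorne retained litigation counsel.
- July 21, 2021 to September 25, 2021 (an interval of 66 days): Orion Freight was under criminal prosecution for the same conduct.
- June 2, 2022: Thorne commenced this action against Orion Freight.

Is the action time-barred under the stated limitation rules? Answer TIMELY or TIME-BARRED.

TIMELY

The cause of action accrued on April 17, 2021, the date of the act.
The untolled deadline — 1 year after April 17, 2021 — is April 17, 2022.
The period was tolled for 66 days by the pending criminal prosecution (July 21, 2021 to September 25, 2021), pushing the deadline to June 22, 2022.
Nothing else in the chronology tolls or restarts the period.
Thorne filed on June 2, 2022, before the June 22, 2022 deadline, so the action is timely.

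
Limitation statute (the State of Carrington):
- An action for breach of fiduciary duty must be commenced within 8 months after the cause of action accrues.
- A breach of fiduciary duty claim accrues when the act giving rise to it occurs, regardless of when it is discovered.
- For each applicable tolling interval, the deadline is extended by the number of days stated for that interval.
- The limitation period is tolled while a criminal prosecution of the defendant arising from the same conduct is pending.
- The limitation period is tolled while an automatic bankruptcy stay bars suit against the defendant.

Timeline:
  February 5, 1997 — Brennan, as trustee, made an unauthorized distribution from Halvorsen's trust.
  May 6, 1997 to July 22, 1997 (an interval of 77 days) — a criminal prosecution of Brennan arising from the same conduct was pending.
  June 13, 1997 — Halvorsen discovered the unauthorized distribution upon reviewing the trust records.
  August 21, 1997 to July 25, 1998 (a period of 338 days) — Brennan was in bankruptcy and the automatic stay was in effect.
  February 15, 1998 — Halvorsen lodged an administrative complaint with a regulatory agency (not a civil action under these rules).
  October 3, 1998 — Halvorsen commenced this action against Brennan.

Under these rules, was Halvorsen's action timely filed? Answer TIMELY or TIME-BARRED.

Accrual is governed by the date of the act, so the period began to run on February 5, 1997; the later discovery on June 13, 1997 is irrelevant under the stated rule.
The untolled deadline — 8 months after February 5, 1997 — is October 5, 1997.
The pending criminal prosecution from May 6, 1997 to July 22, 1997 tolled the period for 77 days, extending the deadline to December 21, 1997.
The period was tolled for 338 days by the automatic bankruptcy stay (August 21, 1997 to July 25, 1998), pushing the deadline to November 24, 1998.
None of the other events listed affects the running of the period under the stated rules.
Halvorsen filed on October 3, 1998, before the November 24, 1998 deadline, so the action is timely.

TIMELY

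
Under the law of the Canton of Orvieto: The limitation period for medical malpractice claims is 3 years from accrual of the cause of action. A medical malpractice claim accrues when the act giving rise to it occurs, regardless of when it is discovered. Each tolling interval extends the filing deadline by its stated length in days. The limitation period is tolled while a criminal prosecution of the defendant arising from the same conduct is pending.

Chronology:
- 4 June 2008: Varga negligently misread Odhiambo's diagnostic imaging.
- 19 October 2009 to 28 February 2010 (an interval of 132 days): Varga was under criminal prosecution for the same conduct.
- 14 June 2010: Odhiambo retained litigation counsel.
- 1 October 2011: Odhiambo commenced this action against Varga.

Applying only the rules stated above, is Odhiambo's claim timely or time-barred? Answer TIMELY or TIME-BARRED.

TIMELY

The claim accrued on 4 June 2008, when the wrongful act occurred.
3 years from 4 June 2008 is 4 June 2011.
The pending criminal prosecution from 19 October 2009 to 28 February 2010 tolled the period for 132 days, extending the deadline to 14 October 2011.
None of the other events listed affects the running of the period under the stated rules.
Odhiambo filed on 1 October 2011, before the 14 October 2011 deadline, so the action is timely.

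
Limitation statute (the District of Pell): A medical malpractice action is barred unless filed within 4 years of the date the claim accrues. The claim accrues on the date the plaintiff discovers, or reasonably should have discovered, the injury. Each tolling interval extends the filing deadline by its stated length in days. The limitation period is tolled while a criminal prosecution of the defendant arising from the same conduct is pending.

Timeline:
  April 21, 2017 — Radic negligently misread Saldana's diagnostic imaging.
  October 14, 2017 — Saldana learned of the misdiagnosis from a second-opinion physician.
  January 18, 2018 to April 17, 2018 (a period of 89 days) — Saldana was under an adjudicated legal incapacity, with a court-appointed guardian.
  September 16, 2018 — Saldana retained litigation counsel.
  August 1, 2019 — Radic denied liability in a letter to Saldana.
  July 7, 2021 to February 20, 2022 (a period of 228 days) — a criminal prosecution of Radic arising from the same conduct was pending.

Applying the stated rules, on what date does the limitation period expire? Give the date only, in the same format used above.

May 30, 2022

The claim did not accrue until Saldana discovered the injury on October 14, 2017; the April 21, 2017 act date does not start the clock under the stated rule.
4 years from October 14, 2017 is October 14, 2021.
The period was tolled for 228 days by the pending criminal prosecution (July 7, 2021 to February 20, 2022), pushing the deadline to May 30, 2022.
The plaintiff's legal incapacity from January 18, 2018 to April 17, 2018 does not toll the period, because no stated rule makes the plaintiff's incapacity a tolling event.
The other events in the timeline have no effect on the limitation period under the stated rules.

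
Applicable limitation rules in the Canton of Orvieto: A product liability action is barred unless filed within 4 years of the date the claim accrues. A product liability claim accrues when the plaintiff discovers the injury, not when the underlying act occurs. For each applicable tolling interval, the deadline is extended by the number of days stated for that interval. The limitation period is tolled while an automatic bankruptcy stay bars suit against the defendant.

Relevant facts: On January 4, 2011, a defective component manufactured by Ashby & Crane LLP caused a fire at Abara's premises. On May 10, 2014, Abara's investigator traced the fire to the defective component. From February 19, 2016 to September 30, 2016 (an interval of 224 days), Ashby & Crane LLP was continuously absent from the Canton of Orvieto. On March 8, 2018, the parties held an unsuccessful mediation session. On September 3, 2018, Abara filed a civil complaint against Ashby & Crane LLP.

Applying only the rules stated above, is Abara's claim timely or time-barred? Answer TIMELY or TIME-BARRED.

TIME-BARRED

The claim did not accrue until Abara discovered the injury on May 10, 2014; the January 4, 2011 act date does not start the clock under the stated rule.
The untolled deadline — 4 years after May 10, 2014 — is May 10, 2018.
Although the defendant's absence ran from February 19, 2016 to September 30, 2016, the stated rules do not make that a tolling event, so it is disregarded.
Nothing else in the chronology tolls or restarts the period.
The September 3, 2018 filing falls after the May 10, 2018 deadline; the claim is time-barred.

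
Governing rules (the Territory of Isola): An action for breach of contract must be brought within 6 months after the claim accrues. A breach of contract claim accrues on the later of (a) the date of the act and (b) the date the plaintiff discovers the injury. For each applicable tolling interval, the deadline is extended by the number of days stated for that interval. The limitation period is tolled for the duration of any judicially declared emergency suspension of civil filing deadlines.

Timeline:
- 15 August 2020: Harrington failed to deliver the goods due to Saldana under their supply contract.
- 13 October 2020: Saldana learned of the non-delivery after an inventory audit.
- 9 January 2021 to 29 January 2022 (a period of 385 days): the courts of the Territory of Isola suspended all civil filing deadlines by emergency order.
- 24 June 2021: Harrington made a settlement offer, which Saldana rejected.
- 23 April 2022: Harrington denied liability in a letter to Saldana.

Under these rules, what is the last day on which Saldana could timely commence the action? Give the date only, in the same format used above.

3 May 2022

The claim accrued on 13 October 2020 — the later of the 15 August 2020 act and the 13 October 2020 discovery.
6 months from 13 October 2020 is 13 April 2021.
The period was tolled for 385 days by the emergency suspension of filing deadlines (9 January 2021 to 29 January 2022), pushing the deadline to 3 May 2022.
None of the other events listed affects the running of the period under the stated rules.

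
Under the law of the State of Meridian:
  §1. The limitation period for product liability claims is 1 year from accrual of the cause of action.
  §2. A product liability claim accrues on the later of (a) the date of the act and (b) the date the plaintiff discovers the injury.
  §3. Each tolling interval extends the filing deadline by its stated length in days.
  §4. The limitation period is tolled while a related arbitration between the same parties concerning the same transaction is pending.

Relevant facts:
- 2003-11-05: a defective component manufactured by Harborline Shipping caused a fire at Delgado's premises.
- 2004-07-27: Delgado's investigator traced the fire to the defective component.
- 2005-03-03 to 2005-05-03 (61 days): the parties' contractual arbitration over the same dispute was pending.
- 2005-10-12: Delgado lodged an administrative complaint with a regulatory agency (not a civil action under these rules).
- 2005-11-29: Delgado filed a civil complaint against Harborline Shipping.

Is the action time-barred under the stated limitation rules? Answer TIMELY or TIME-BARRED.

Because discovery on 2004-07-27 post-dates the 2003-11-05 act, accrual under the later-of rule falls on 2004-07-27.
1 year from 2004-07-27 is 2005-07-27.
The pending related arbitration from 2005-03-03 to 2005-05-03 tolled the period for 61 days, extending the deadline to 2005-09-26.
The other events in the timeline have no effect on the limitation period under the stated rules.
Filing on 2005-11-29 missed the 2005-09-26 deadline — the action is time-barred.

TIME-BARRED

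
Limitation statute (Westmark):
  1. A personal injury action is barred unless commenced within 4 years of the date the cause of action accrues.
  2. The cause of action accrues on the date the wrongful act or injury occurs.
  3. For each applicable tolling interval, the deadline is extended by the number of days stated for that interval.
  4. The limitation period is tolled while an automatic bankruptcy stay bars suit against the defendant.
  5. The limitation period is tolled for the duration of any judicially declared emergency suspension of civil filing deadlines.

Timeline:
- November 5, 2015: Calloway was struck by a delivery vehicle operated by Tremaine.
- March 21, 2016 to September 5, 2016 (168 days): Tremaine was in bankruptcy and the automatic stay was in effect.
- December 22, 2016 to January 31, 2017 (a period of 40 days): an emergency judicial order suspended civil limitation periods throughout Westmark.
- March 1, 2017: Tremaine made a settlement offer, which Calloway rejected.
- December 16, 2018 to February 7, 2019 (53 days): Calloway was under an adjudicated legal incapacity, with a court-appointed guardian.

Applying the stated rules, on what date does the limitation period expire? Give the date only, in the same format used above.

The claim accrued on November 5, 2015, when the wrongful act occurred.
4 years from November 5, 2015 is November 5, 2019.
Because the automatic bankruptcy stay ran from March 21, 2016 to September 5, 2016, the deadline is extended by 168 days to April 21, 2020.
The emergency suspension of filing deadlines from December 22, 2016 to January 31, 2017 tolled the period for 40 days, extending the deadline to May 31, 2020.
The plaintiff's legal incapacity from December 16, 2018 to February 7, 2019 does not toll the period, because no stated rule makes the plaintiff's incapacity a tolling event.
The other events in the timeline have no effect on the limitation period under the stated rules.

May 31, 2020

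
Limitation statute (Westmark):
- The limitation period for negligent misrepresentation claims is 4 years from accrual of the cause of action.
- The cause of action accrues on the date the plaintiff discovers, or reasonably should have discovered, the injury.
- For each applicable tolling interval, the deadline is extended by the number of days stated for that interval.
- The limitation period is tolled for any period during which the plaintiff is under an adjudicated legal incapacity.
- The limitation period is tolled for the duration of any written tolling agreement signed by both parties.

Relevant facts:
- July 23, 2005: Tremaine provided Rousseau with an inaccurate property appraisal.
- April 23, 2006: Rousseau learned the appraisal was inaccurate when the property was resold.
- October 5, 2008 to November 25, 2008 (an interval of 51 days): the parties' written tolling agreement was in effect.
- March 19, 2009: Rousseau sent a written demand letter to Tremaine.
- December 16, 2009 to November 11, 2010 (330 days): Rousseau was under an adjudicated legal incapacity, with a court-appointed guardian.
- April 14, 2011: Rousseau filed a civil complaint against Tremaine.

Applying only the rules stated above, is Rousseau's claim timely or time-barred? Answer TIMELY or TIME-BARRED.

TIMELY

The claim did not accrue until Rousseau discovered the injury on April 23, 2006; the July 23, 2005 act date does not start the clock under the stated rule.
The untolled deadline — 4 years after April 23, 2006 — is April 23, 2010.
The period was tolled for 51 days by the written tolling agreement (October 5, 2008 to November 25, 2008), pushing the deadline to June 13, 2010.
Because the plaintiff's legal incapacity ran from December 16, 2009 to November 11, 2010, the deadline is extended by 330 days to May 9, 2011.
The other events in the timeline have no effect on the limitation period under the stated rules.
Rousseau filed on April 14, 2011, before the May 9, 2011 deadline, so the action is timely.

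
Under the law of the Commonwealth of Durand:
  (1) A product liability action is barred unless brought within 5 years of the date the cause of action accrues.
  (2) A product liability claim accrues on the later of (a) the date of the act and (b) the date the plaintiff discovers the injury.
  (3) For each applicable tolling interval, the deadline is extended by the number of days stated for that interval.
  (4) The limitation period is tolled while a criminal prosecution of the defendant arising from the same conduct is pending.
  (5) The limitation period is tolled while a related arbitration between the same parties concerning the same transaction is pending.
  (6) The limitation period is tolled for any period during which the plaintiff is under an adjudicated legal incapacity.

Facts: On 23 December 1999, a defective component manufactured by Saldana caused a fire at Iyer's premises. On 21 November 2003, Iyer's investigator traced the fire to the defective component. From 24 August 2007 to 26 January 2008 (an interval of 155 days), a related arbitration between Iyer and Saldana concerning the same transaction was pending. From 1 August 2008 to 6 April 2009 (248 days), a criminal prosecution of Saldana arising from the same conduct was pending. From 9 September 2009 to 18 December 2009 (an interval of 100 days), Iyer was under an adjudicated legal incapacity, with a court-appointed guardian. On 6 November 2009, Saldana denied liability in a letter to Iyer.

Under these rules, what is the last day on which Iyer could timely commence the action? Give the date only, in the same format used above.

The claim accrued on 21 November 2003 — the later of the 23 December 1999 act and the 21 November 2003 discovery.
Adding the 5 years base period to 21 November 2003 gives a deadline of 21 November 2008, before any tolling.
The period was tolled for 155 days by the pending related arbitration (24 August 2007 to 26 January 2008), pushing the deadline to 25 April 2009.
Because the pending criminal prosecution ran from 1 August 2008 to 6 April 2009, the deadline is extended by 248 days to 29 December 2009.
Because the plaintiff's legal incapacity ran from 9 September 2009 to 18 December 2009, the deadline is extended by 100 days to 8 April 2010.
None of the other events listed affects the running of the period under the stated rules.

8 April 2010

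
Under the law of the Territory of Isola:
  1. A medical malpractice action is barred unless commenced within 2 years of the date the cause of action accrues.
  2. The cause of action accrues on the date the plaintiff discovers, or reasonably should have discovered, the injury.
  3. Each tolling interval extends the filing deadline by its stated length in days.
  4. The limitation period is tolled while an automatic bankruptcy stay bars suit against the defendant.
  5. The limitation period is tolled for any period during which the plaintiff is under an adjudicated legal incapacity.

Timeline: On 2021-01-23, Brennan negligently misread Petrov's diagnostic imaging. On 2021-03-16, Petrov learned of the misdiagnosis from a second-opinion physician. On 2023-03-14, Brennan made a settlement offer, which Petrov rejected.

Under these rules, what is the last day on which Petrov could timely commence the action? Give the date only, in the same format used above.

Under the discovery rule, the claim accrued on 2021-03-16, when Petrov discovered the injury — not on the 2021-01-23 date of the underlying act.
Adding the 2 years base period to 2021-03-16 gives a deadline of 2023-03-16, before any tolling.
The other events in the timeline have no effect on the limitation period under the stated rules.

2023-03-16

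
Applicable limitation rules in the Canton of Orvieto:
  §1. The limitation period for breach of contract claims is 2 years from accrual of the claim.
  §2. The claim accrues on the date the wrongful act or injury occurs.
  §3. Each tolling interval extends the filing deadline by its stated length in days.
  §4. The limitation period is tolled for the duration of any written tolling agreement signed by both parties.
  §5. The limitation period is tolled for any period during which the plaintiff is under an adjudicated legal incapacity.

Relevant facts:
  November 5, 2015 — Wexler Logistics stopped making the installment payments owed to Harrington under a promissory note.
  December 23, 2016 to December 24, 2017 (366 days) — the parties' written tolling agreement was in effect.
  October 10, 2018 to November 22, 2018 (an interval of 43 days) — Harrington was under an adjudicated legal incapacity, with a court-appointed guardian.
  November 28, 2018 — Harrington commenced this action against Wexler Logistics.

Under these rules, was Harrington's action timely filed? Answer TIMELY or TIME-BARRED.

The claim accrued on November 5, 2015, the date of the act.
Adding the 2 years base period to November 5, 2015 gives a deadline of November 5, 2017, before any tolling.
Because the written tolling agreement ran from December 23, 2016 to December 24, 2017, the deadline is extended by 366 days to November 6, 2018.
Because the plaintiff's legal incapacity ran from October 10, 2018 to November 22, 2018, the deadline is extended by 43 days to December 19, 2018.
Filing on November 28, 2018 beat the December 19, 2018 deadline — the action is timely.

TIMELY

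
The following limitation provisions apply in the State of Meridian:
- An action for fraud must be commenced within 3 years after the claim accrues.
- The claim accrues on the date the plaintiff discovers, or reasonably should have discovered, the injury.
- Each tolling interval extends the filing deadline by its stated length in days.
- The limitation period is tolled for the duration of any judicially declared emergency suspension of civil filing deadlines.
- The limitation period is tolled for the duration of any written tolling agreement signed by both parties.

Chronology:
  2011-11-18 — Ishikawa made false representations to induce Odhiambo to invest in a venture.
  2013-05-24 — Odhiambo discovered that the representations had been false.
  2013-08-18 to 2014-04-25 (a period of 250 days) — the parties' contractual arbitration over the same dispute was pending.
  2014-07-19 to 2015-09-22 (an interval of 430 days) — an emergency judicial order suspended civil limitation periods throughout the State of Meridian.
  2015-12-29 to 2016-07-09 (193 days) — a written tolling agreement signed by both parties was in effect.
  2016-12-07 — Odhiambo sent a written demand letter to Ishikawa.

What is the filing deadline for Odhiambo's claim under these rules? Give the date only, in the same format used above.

2018-02-06

Accrual is tied to discovery, so the period began on 2013-05-24 rather than on 2011-11-18 when the act occurred.
The untolled deadline — 3 years after 2013-05-24 — is 2016-05-24.
The emergency suspension of filing deadlines from 2014-07-19 to 2015-09-22 tolled the period for 430 days, extending the deadline to 2017-07-28.
The period was tolled for 193 days by the written tolling agreement (2015-12-29 to 2016-07-09), pushing the deadline to 2018-02-06.
Although a pending arbitration ran from 2013-08-18 to 2014-04-25, the stated rules do not make that a tolling event, so it is disregarded.
None of the other events listed affects the running of the period under the stated rules.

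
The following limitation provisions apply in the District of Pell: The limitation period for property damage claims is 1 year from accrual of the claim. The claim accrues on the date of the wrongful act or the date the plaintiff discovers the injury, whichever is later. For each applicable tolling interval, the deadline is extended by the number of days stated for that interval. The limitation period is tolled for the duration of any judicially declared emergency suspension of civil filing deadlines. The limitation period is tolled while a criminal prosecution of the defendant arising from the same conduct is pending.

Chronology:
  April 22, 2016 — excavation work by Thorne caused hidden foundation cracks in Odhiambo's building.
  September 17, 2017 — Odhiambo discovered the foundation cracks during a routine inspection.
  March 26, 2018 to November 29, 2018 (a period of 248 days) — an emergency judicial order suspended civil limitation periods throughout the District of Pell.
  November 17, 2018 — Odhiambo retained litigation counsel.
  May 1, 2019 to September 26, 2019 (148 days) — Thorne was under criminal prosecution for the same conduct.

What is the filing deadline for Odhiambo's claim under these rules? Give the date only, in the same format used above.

Taking the later of the act (April 22, 2016) and discovery (September 17, 2017), the claim accrued on September 17, 2017.
Adding the 1 year base period to September 17, 2017 gives a deadline of September 17, 2018, before any tolling.
The emergency suspension of filing deadlines from March 26, 2018 to November 29, 2018 tolled the period for 248 days, extending the deadline to May 23, 2019.
The pending criminal prosecution from May 1, 2019 to September 26, 2019 tolled the period for 148 days, extending the deadline to October 18, 2019.
Nothing else in the chronology tolls or restarts the period.

October 18, 2019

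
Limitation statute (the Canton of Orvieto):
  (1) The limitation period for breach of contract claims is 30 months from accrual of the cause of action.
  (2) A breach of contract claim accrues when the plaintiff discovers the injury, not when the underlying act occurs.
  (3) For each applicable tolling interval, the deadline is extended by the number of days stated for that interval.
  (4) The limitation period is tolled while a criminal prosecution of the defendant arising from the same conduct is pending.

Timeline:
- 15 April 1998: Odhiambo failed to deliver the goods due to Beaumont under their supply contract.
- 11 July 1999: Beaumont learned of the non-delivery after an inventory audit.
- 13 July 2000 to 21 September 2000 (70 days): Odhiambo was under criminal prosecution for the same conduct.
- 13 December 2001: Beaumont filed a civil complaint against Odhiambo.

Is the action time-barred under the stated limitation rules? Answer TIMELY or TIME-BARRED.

The claim did not accrue until Beaumont discovered the injury on 11 July 1999; the 15 April 1998 act date does not start the clock under the stated rule.
30 months from 11 July 1999 is 11 January 2002.
The period was tolled for 70 days by the pending criminal prosecution (13 July 2000 to 21 September 2000), pushing the deadline to 22 March 2002.
The 13 December 2001 filing precedes the 22 March 2002 deadline; the claim is timely.

TIMELY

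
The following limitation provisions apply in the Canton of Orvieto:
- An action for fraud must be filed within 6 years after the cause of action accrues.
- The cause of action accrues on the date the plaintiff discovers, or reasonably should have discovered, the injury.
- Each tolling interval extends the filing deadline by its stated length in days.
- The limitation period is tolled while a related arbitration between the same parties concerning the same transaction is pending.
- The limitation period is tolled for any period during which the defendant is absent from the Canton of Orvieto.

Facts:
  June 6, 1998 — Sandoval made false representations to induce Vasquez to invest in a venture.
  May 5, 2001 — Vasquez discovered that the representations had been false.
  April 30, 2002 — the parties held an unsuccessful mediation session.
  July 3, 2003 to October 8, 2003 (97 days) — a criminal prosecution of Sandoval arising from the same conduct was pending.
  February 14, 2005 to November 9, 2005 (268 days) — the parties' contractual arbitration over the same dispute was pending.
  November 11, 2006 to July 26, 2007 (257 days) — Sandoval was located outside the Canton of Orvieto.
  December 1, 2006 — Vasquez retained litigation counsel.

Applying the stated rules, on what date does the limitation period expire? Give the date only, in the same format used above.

Accrual is tied to discovery, so the period began on May 5, 2001 rather than on June 6, 1998 when the act occurred.
Adding the 6 years base period to May 5, 2001 gives a deadline of May 5, 2007, before any tolling.
The pending related arbitration from February 14, 2005 to November 9, 2005 tolled the period for 268 days, extending the deadline to January 28, 2008.
Because the defendant's absence from the jurisdiction ran from November 11, 2006 to July 26, 2007, the deadline is extended by 257 days to October 11, 2008.
The pending criminal prosecution from July 3, 2003 to October 8, 2003 does not toll the period, because no stated rule makes a criminal prosecution a tolling event.
None of the other events listed affects the running of the period under the stated rules.

October 11, 2008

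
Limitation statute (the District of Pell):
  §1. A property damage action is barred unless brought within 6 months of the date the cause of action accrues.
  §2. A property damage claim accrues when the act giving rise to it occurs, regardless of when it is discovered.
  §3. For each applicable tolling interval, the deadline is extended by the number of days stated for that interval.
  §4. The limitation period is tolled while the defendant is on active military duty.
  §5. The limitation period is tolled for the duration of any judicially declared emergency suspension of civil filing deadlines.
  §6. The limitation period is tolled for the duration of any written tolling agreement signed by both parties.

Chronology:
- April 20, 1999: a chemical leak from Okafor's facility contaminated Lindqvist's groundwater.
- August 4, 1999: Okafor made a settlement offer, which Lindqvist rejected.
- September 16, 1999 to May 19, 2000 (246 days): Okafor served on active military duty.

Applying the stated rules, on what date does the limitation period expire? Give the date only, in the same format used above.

The limitation period began to run on April 20, 1999.
The untolled deadline — 6 months after April 20, 1999 — is October 20, 1999.
The period was tolled for 246 days by the defendant's active military service (September 16, 1999 to May 19, 2000), pushing the deadline to June 22, 2000.
Nothing else in the chronology tolls or restarts the period.

June 22, 2000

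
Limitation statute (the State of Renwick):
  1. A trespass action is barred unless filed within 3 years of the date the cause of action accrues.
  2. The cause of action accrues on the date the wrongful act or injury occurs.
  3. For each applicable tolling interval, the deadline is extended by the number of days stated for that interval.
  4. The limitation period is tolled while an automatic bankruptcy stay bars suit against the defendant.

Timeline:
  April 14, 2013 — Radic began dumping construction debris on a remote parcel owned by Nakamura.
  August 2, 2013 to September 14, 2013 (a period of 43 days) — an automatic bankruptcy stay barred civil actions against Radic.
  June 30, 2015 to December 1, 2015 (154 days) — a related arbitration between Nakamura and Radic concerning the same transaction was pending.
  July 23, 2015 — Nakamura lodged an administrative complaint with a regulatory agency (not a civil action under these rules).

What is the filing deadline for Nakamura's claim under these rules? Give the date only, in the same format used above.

The claim accrued on April 14, 2013, when the wrongful act occurred.
The untolled deadline — 3 years after April 14, 2013 — is April 14, 2016.
The period was tolled for 43 days by the automatic bankruptcy stay (August 2, 2013 to September 14, 2013), pushing the deadline to May 27, 2016.
The pending related arbitration from June 30, 2015 to December 1, 2015 does not toll the period, because no stated rule makes a pending arbitration a tolling event.
Nothing else in the chronology tolls or restarts the period.

May 27, 2016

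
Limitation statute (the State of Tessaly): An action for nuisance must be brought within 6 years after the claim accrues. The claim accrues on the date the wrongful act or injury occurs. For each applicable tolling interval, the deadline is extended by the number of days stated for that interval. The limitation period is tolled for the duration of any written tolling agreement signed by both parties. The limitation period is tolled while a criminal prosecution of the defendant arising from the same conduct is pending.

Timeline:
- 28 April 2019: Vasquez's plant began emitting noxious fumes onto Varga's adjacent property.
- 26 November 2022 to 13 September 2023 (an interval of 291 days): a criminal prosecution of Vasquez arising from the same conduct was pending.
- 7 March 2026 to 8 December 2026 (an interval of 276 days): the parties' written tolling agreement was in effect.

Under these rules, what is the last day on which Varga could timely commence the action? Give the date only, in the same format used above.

The limitation period began to run on 28 April 2019.
The untolled deadline — 6 years after 28 April 2019 — is 28 April 2025.
The period was tolled for 291 days by the pending criminal prosecution (26 November 2022 to 13 September 2023), pushing the deadline to 13 February 2026.
The written tolling agreement starting 7 March 2026 came too late — the period had run on 13 February 2026 — and so does not extend the deadline.

13 February 2026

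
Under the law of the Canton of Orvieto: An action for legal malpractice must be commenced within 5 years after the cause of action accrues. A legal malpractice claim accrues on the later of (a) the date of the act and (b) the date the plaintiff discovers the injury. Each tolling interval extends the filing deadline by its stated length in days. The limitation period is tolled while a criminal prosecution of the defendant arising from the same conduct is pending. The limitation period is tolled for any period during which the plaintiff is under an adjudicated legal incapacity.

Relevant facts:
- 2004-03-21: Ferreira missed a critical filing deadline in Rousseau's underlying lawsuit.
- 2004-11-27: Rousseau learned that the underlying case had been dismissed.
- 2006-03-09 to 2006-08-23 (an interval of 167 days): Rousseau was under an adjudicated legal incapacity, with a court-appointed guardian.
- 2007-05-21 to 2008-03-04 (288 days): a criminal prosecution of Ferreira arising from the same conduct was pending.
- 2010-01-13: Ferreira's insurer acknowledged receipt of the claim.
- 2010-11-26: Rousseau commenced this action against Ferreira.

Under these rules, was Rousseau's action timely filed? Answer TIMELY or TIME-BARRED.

Taking the later of the act (2004-03-21) and discovery (2004-11-27), the claim accrued on 2004-11-27.
Adding the 5 years base period to 2004-11-27 gives a deadline of 2009-11-27, before any tolling.
The plaintiff's legal incapacity from 2006-03-09 to 2006-08-23 tolled the period for 167 days, extending the deadline to 2010-05-13.
The pending criminal prosecution from 2007-05-21 to 2008-03-04 tolled the period for 288 days, extending the deadline to 2011-02-25.
The other events in the timeline have no effect on the limitation period under the stated rules.
Filing on 2010-11-26 beat the 2011-02-25 deadline — the action is timely.

TIMELY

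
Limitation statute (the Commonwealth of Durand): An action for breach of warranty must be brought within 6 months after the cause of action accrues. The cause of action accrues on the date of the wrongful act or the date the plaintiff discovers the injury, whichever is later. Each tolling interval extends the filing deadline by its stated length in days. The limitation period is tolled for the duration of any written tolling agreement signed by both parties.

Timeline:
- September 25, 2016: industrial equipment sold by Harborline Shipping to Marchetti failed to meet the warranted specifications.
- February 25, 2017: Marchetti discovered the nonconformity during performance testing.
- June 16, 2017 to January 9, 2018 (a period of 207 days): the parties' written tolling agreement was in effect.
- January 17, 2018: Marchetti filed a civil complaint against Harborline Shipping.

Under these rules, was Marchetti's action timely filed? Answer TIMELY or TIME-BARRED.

TIMELY

The claim accrued on February 25, 2017 — the later of the September 25, 2016 act and the February 25, 2017 discovery.
Adding the 6 months base period to February 25, 2017 gives a deadline of August 25, 2017, before any tolling.
Because the written tolling agreement ran from June 16, 2017 to January 9, 2018, the deadline is extended by 207 days to March 20, 2018.
Marchetti filed on January 17, 2018, before the March 20, 2018 deadline, so the action is timely.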